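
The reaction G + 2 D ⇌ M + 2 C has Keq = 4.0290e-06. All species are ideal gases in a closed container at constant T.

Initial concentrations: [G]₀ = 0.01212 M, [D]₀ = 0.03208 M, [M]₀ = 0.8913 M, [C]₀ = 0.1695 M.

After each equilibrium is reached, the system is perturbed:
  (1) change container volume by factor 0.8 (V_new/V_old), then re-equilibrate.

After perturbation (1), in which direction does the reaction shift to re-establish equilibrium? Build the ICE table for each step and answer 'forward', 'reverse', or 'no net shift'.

Q₀ = 2053 vs Keq = 4.0290e-06 ⇒ Q>K, reverse
Step 1:
                  G         D         M         C
  Initial   0.01212   0.03208    0.8913    0.1695
  Change    0.08468    0.1694  -0.08468   -0.1694
  Equil      0.0968    0.2014    0.8066 1.4007e-04
  solve Keq expr → x = -0.08468; check Q = 4.0290e-06
Then change container volume by factor 0.8 (V_new/V_old).
Step 2:
                  G         D         M         C
  Initial     0.121    0.2518     1.008 1.7509e-04
  Change          0         0         0         0
  Equil       0.121    0.2518     1.008 1.7509e-04
  solve Keq expr → x = 0; check Q = 4.0290e-06

Direction: no net shift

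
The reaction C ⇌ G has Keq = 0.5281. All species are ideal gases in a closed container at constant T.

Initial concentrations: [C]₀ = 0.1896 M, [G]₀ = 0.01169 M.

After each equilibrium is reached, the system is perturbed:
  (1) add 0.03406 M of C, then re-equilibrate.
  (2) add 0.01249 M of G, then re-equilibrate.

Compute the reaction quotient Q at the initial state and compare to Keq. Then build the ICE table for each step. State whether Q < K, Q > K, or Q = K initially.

Q₀ = 0.06166; Q < K (proceeds forward)

Q₀ = 0.06166 vs Keq = 0.5281 ⇒ Q<K, forward
Step 1:
                    C           G
  init         0.1896     0.01169
  Δ          -0.05787     0.05787
  eq           0.1317     0.06956
  solve Keq expr → x = 0.05787; check Q = 0.5281
Then add 0.03406 M of C.
Step 2:
                    C           G
  init         0.1658     0.06956
  Δ          -0.01177     0.01177
  eq            0.154     0.08134
  solve Keq expr → x = 0.01177; check Q = 0.5281
Then add 0.01249 M of G.
Step 3:
                    C           G
  init          0.154     0.09383
  Δ          0.008174   -0.008174
  eq           0.1622     0.08565
  solve Keq expr → x = -0.008174; check Q = 0.5281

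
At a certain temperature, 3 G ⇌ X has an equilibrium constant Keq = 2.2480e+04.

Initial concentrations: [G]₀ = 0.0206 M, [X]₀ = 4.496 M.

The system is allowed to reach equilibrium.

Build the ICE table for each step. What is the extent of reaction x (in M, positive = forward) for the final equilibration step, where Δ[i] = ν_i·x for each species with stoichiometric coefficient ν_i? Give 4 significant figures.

x = -0.01261 M

Q₀ = 5.1431e+05 vs Keq = 2.2480e+04 ⇒ Q>K, reverse
Step 1:
                  G         X
  I          0.0206     4.496
  C         0.03783  -0.01261
  E         0.05843     4.483
  solve Keq expr → x = -0.01261; check Q = 2.2480e+04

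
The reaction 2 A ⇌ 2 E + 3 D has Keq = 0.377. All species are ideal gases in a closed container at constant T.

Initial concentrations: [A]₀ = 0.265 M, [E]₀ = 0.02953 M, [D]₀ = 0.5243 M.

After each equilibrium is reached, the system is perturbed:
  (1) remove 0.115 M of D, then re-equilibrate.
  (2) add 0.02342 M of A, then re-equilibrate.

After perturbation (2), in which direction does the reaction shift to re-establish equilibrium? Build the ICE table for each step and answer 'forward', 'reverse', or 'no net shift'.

Direction: forward

Q₀ = 0.00179 vs Keq = 0.377 ⇒ Q<K, forward
Step 1:
                  A         E         D
  init        0.265   0.02953    0.5243
  Δ         -0.1204    0.1204    0.1807
  eq         0.1446      0.15     0.705
  solve Keq expr → x = 0.06022; check Q = 0.377
Then remove 0.115 M of D.
Step 2:
                  A         E         D
  init       0.1446      0.15      0.59
  Δ        -0.01535   0.01535   0.02303
  eq         0.1292    0.1653     0.613
  solve Keq expr → x = 0.007675; check Q = 0.377
Then add 0.02342 M of A.
Step 3:
                  A         E         D
  init       0.1526    0.1653     0.613
  Δ        -0.01023   0.01023   0.01535
  eq         0.1424    0.1755    0.6283
  solve Keq expr → x = 0.005117; check Q = 0.377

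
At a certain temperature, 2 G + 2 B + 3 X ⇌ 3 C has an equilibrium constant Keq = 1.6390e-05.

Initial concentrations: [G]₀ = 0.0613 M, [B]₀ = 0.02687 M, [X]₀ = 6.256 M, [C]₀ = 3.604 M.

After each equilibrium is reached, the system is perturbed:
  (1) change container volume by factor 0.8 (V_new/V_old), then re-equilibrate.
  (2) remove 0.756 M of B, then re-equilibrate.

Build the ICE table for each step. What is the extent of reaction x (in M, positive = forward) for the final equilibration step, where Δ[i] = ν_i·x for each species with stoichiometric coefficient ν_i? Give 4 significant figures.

x = -0.04986 M

Q₀ = 7.0471e+04 vs Keq = 1.6390e-05 ⇒ Q>K, reverse
Step 1:
                   G          B          X          C
  I           0.0613    0.02687      6.256      3.604
  C            1.997      1.997      2.996     -2.996
  E            2.058      2.024      9.252     0.6084
  solve Keq expr → x = -0.9985; check Q = 1.6390e-05
Then change container volume by factor 0.8 (V_new/V_old).
Step 2:
                   G          B          X          C
  I            2.573       2.53      11.56     0.7605
  C          -0.1223    -0.1223    -0.1834     0.1834
  E            2.451      2.408      11.38      0.944
  solve Keq expr → x = 0.06114; check Q = 1.6390e-05
Then remove 0.756 M of B.
Step 3:
                   G          B          X          C
  I            2.451      1.652      11.38      0.944
  C          0.09972    0.09972     0.1496    -0.1496
  E             2.55      1.751      11.53     0.7944
  solve Keq expr → x = -0.04986; check Q = 1.6390e-05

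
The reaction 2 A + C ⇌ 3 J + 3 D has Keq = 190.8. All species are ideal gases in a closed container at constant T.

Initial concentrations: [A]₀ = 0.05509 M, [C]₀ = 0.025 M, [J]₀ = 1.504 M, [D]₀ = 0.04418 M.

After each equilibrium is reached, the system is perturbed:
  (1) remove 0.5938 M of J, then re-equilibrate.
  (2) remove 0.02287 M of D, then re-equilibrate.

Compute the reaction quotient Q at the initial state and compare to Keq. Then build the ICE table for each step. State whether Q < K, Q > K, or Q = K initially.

Q₀ = 3.867 vs Keq = 190.8 ⇒ Q<K, forward
Step 1:
                  A         C         J         D
  I         0.05509     0.025     1.504   0.04418
  C        -0.02548  -0.01274   0.03821   0.03821
  E         0.02961   0.01226     1.542   0.08239
  solve Keq expr → x = 0.01274; check Q = 190.8
Then remove 0.5938 M of J.
Step 2:
                  A         C         J         D
  I         0.02961   0.01226    0.9484   0.08239
  C       -0.007943 -0.003971   0.01191   0.01191
  E         0.02167   0.00829    0.9603   0.09431
  solve Keq expr → x = 0.003971; check Q = 190.8
Then remove 0.02287 M of D.
Step 3:
                  A         C         J         D
  I         0.02167   0.00829    0.9603   0.07144
  C       -0.003559 -0.001779  0.005338  0.005338
  E         0.01811  0.006511    0.9657   0.07678
  solve Keq expr → x = 0.001779; check Q = 190.8

Q₀ = 3.867; Q < K (proceeds forward)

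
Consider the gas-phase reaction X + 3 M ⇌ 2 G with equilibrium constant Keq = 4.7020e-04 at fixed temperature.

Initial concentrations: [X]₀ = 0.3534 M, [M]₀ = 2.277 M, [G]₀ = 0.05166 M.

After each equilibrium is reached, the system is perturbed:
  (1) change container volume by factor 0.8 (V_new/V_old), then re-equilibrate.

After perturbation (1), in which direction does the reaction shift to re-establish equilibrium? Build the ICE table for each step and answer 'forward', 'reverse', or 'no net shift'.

Direction: forward

Q₀ = 6.3967e-04 vs Keq = 4.7020e-04 ⇒ Q>K, reverse
Step 1:
                   X          M          G
  I           0.3534      2.277    0.05166
  C         0.003426    0.01028  -0.006853
  E           0.3568      2.287    0.04481
  solve Keq expr → x = -0.003426; check Q = 4.7020e-04
Then change container volume by factor 0.8 (V_new/V_old).
Step 2:
                   X          M          G
  I            0.446      2.859    0.05601
  C          -0.0064    -0.0192     0.0128
  E           0.4396       2.84    0.06881
  solve Keq expr → x = 0.0064; check Q = 4.7020e-04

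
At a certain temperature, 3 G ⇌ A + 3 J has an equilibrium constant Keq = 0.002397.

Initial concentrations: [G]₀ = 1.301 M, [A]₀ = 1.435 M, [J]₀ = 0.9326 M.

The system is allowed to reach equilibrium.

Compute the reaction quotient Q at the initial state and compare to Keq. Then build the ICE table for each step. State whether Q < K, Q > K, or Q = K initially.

Q₀ = 0.5286; Q > K (proceeds reverse)

Q₀ = 0.5286 vs Keq = 0.002397 ⇒ Q>K, reverse
Step 1:
                   G          A          J
  init         1.301      1.435     0.9326
  Δ           0.6832    -0.2277    -0.6832
  eq           1.984      1.207     0.2494
  solve Keq expr → x = -0.2277; check Q = 0.002397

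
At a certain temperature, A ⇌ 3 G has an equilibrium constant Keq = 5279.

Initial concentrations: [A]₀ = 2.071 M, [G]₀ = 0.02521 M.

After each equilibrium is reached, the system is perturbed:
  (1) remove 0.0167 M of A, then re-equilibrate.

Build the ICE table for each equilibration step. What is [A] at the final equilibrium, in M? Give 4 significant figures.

[A]_eq = 0.04219 M

Q₀ = 7.7364e-06 vs Keq = 5279 ⇒ Q<K, forward
Step 1:
                    A           G
  I             2.071     0.02521
  C            -2.028       6.083
  E           0.04318       6.109
  solve Keq expr → x = 2.028; check Q = 5279
Then remove 0.0167 M of A.
Step 2:
                    A           G
  I           0.02648       6.109
  C           0.01571    -0.04713
  E           0.04219       6.062
  solve Keq expr → x = -0.01571; check Q = 5279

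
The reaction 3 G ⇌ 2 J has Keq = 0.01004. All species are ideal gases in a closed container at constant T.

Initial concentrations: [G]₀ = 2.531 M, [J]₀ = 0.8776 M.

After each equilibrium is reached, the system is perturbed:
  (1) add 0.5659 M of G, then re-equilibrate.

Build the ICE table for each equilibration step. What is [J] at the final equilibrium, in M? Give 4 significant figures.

Q₀ = 0.0475 vs Keq = 0.01004 ⇒ Q>K, reverse
Step 1:
                  G         J
  init        2.531    0.8776
  Δ          0.5167   -0.3445
  eq          3.048    0.5331
  solve Keq expr → x = -0.1722; check Q = 0.01004
Then add 0.5659 M of G.
Step 2:
                  G         J
  init        3.614    0.5331
  Δ         -0.1635     0.109
  eq           3.45    0.6421
  solve Keq expr → x = 0.0545; check Q = 0.01004

[J]_eq = 0.6421 M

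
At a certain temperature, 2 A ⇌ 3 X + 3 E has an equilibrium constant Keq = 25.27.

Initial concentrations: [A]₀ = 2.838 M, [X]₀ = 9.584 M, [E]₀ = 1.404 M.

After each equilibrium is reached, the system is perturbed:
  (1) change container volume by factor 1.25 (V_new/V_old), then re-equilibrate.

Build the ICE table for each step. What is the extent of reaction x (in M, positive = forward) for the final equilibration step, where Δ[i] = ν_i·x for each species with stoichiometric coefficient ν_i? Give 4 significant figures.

Q₀ = 302.5 vs Keq = 25.27 ⇒ Q>K, reverse
Step 1:
                   A          X          E
  Initial      2.838      9.584      1.404
  Change      0.4504    -0.6756    -0.6756
  Equil        3.288      8.908     0.7284
  solve Keq expr → x = -0.2252; check Q = 25.27
Then change container volume by factor 1.25 (V_new/V_old).
Step 2:
                   A          X          E
  Initial      2.631      7.127     0.5827
  Change     -0.1087     0.1631     0.1631
  Equil        2.522       7.29     0.7458
  solve Keq expr → x = 0.05436; check Q = 25.27

x = 0.05436 M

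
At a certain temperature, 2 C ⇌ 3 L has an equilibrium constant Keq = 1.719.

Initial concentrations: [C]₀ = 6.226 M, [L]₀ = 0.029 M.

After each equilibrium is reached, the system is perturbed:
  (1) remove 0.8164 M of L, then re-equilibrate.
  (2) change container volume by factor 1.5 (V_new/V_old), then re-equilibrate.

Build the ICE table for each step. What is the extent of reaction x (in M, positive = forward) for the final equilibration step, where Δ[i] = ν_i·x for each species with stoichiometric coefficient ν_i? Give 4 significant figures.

x = 0.06685 M

Q₀ = 6.2918e-07 vs Keq = 1.719 ⇒ Q<K, forward
Step 1:
                    C           L
  init          6.226       0.029
  Δ            -2.051       3.077
  eq            4.175       3.106
  solve Keq expr → x = 1.026; check Q = 1.719
Then remove 0.8164 M of L.
Step 2:
                    C           L
  init          4.175       2.289
  Δ           -0.4073       0.611
  eq            3.767         2.9
  solve Keq expr → x = 0.2037; check Q = 1.719
Then change container volume by factor 1.5 (V_new/V_old).
Step 3:
                    C           L
  init          2.512       1.934
  Δ           -0.1337      0.2006
  eq            2.378       2.134
  solve Keq expr → x = 0.06685; check Q = 1.719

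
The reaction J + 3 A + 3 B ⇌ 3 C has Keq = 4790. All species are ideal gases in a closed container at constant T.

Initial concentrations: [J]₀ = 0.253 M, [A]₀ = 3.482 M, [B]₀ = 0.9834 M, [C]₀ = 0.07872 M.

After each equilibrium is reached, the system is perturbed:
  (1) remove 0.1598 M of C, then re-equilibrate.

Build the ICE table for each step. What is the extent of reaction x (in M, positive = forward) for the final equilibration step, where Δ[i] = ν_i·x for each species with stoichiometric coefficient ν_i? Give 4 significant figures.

Q₀ = 4.8024e-05 vs Keq = 4790 ⇒ Q<K, forward
Step 1:
                   J          A          B          C
  I            0.253      3.482     0.9834    0.07872
  C          -0.2525    -0.7574    -0.7574     0.7574
  E       5.2297e-04      2.725      0.226     0.8362
  solve Keq expr → x = 0.2525; check Q = 4790
Then remove 0.1598 M of C.
Step 2:
                   J          A          B          C
  I       5.2297e-04      2.725      0.226     0.6764
  C       -2.4237e-04 -7.2712e-04 -7.2712e-04 7.2712e-04
  E       2.8060e-04      2.724     0.2252     0.6771
  solve Keq expr → x = 2.4237e-04; check Q = 4790

x = 2.4237e-04 M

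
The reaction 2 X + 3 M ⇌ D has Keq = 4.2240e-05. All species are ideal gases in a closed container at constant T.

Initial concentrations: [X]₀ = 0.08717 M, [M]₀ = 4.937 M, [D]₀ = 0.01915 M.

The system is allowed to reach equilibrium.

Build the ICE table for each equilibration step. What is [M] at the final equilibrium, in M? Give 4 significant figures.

Q₀ = 0.02094 vs Keq = 4.2240e-05 ⇒ Q>K, reverse
Step 1:
                  X         M         D
  Initial   0.08717     4.937   0.01915
  Change    0.03813    0.0572  -0.01907
  Equil      0.1253     4.994 8.2615e-05
  solve Keq expr → x = -0.01907; check Q = 4.2240e-05

[M]_eq = 4.994 M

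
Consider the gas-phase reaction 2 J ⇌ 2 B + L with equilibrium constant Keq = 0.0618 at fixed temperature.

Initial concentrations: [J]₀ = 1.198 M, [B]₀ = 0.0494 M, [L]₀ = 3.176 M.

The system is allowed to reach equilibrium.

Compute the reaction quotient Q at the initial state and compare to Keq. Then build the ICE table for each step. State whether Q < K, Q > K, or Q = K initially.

Q₀ = 0.0054; Q < K (proceeds forward)

Q₀ = 0.0054 vs Keq = 0.0618 ⇒ Q<K, forward
Step 1:
                    J           B           L
  init          1.198      0.0494       3.176
  Δ           -0.1022      0.1022     0.05112
  eq            1.096      0.1516       3.227
  solve Keq expr → x = 0.05112; check Q = 0.0618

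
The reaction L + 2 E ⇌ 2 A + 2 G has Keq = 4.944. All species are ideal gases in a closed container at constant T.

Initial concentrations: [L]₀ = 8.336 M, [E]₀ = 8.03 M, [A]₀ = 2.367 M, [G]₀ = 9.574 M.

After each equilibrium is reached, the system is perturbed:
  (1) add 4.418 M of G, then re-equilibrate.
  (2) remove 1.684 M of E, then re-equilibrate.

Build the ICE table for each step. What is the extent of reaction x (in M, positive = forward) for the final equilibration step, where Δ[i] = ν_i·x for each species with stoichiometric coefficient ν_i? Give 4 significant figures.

x = -0.2125 M

Q₀ = 0.9554 vs Keq = 4.944 ⇒ Q<K, forward
Step 1:
                    L           E           A           G
  I             8.336        8.03       2.367       9.574
  C           -0.6864      -1.373       1.373       1.373
  E              7.65       6.657        3.74       10.95
  solve Keq expr → x = 0.6864; check Q = 4.944
Then add 4.418 M of G.
Step 2:
                    L           E           A           G
  I              7.65       6.657        3.74       15.36
  C            0.3169      0.6338     -0.6338     -0.6338
  E             7.966       7.291       3.106       14.73
  solve Keq expr → x = -0.3169; check Q = 4.944
Then remove 1.684 M of E.
Step 3:
                    L           E           A           G
  I             7.966       5.607       3.106       14.73
  C            0.2125       0.425      -0.425      -0.425
  E             8.179       6.032       2.681       14.31
  solve Keq expr → x = -0.2125; check Q = 4.944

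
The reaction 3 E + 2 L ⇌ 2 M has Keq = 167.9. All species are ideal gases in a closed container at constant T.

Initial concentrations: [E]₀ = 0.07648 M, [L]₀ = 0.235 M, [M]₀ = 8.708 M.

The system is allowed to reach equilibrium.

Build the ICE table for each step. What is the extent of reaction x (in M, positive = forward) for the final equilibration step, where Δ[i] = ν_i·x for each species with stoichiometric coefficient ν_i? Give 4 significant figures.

Q₀ = 3.0694e+06 vs Keq = 167.9 ⇒ Q>K, reverse
Step 1:
                  E         L         M
  Initial   0.07648     0.235     8.708
  Change     0.8002    0.5335   -0.5335
  Equil      0.8767    0.7685     8.175
  solve Keq expr → x = -0.2667; check Q = 167.9

x = -0.2667 M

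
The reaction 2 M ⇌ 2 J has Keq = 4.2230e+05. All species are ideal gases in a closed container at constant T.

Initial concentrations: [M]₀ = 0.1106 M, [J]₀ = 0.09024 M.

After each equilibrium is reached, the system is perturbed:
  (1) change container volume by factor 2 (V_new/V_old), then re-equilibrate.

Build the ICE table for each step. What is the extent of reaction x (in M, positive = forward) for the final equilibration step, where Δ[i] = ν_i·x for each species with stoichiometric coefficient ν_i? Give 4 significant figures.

x = 0 M

Q₀ = 0.6657 vs Keq = 4.2230e+05 ⇒ Q<K, forward
Step 1:
                   M          J
  init        0.1106    0.09024
  Δ          -0.1103     0.1103
  eq      3.0858e-04     0.2005
  solve Keq expr → x = 0.05515; check Q = 4.2230e+05
Then change container volume by factor 2 (V_new/V_old).
Step 2:
                   M          J
  init    1.5429e-04     0.1003
  Δ                0          0
  eq      1.5429e-04     0.1003
  solve Keq expr → x = 0; check Q = 4.2230e+05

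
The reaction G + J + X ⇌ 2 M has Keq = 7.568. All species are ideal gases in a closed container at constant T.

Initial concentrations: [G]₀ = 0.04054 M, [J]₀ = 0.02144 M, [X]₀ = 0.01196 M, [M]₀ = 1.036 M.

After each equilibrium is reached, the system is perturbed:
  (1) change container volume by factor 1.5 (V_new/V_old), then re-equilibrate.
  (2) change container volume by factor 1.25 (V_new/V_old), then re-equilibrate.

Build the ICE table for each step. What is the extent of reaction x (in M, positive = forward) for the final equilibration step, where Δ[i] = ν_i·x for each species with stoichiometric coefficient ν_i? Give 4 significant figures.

x = -0.006391 M

Q₀ = 1.0325e+05 vs Keq = 7.568 ⇒ Q>K, reverse
Step 1:
                    G           J           X           M
  Initial     0.04054     0.02144     0.01196       1.036
  Change       0.2833      0.2833      0.2833     -0.5665
  Equil        0.3238      0.3047      0.2952      0.4695
  solve Keq expr → x = -0.2833; check Q = 7.568
Then change container volume by factor 1.5 (V_new/V_old).
Step 2:
                    G           J           X           M
  Initial      0.2159      0.2031      0.1968       0.313
  Change      0.01471     0.01471     0.01471    -0.02943
  Equil        0.2306      0.2178      0.2115      0.2836
  solve Keq expr → x = -0.01471; check Q = 7.568
Then change container volume by factor 1.25 (V_new/V_old).
Step 3:
                    G           J           X           M
  Initial      0.1845      0.1743      0.1692      0.2269
  Change     0.006391    0.006391    0.006391    -0.01278
  Equil        0.1909      0.1807      0.1756      0.2141
  solve Keq expr → x = -0.006391; check Q = 7.568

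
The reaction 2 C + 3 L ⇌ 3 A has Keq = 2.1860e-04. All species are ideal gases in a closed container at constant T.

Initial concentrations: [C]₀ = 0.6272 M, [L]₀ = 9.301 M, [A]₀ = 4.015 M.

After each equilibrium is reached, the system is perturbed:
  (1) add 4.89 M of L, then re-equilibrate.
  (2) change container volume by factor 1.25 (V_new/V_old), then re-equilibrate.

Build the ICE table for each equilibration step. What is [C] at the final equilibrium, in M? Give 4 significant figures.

Q₀ = 0.2045 vs Keq = 2.1860e-04 ⇒ Q>K, reverse
Step 1:
                    C           L           A
  init         0.6272       9.301       4.015
  Δ             1.805       2.707      -2.707
  eq            2.432       12.01       1.308
  solve Keq expr → x = -0.9023; check Q = 2.1860e-04
Then add 4.89 M of L.
Step 2:
                    C           L           A
  init          2.432        16.9       1.308
  Δ            -0.246     -0.3689      0.3689
  eq            2.186       16.53       1.677
  solve Keq expr → x = 0.123; check Q = 2.1860e-04
Then change container volume by factor 1.25 (V_new/V_old).
Step 3:
                    C           L           A
  init          1.749       13.22       1.342
  Δ           0.08947      0.1342     -0.1342
  eq            1.838       13.36       1.207
  solve Keq expr → x = -0.04474; check Q = 2.1860e-04

[C]_eq = 1.838 M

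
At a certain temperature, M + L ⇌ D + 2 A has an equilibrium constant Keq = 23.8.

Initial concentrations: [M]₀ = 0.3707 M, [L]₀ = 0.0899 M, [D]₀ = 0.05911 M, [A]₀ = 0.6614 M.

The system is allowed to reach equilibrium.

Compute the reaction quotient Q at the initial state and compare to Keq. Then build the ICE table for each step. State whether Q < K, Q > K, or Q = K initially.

Q₀ = 0.7759 vs Keq = 23.8 ⇒ Q<K, forward
Step 1:
                   M          L          D          A
  init        0.3707     0.0899    0.05911     0.6614
  Δ         -0.07696   -0.07696    0.07696     0.1539
  eq          0.2937    0.01294     0.1361     0.8153
  solve Keq expr → x = 0.07696; check Q = 23.8

Q₀ = 0.7759; Q < K (proceeds forward)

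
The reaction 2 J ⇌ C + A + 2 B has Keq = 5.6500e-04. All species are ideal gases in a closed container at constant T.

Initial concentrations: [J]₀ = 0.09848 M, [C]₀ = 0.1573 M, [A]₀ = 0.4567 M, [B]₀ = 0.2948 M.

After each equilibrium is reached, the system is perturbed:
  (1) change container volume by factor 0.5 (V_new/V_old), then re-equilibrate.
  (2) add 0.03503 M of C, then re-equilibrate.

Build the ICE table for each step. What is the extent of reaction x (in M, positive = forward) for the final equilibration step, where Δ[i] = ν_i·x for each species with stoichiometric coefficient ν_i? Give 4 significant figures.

Q₀ = 0.6438 vs Keq = 5.6500e-04 ⇒ Q>K, reverse
Step 1:
                   J          C          A          B
  init       0.09848     0.1573     0.4567     0.2948
  Δ           0.2299     -0.115     -0.115    -0.2299
  eq          0.3284    0.04234     0.3417    0.06489
  solve Keq expr → x = -0.115; check Q = 5.6500e-04
Then change container volume by factor 0.5 (V_new/V_old).
Step 2:
                   J          C          A          B
  init        0.6568    0.08469     0.6835     0.1298
  Δ          0.04669   -0.02334   -0.02334   -0.04669
  eq          0.7035    0.06135     0.6601    0.08309
  solve Keq expr → x = -0.02334; check Q = 5.6500e-04
Then add 0.03503 M of C.
Step 3:
                   J          C          A          B
  init        0.7035    0.09638     0.6601    0.08309
  Δ          0.01287  -0.006435  -0.006435   -0.01287
  eq          0.7163    0.08994     0.6537    0.07022
  solve Keq expr → x = -0.006435; check Q = 5.6500e-04

x = -0.006435 M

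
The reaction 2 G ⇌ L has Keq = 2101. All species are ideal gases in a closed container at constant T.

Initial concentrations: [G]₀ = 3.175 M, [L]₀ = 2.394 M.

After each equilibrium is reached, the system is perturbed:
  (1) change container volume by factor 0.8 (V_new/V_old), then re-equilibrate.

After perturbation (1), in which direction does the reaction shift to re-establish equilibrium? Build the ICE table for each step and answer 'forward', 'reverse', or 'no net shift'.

Direction: forward

Q₀ = 0.2375 vs Keq = 2101 ⇒ Q<K, forward
Step 1:
                  G         L
  I           3.175     2.394
  C          -3.132     1.566
  E         0.04341      3.96
  solve Keq expr → x = 1.566; check Q = 2101
Then change container volume by factor 0.8 (V_new/V_old).
Step 2:
                  G         L
  I         0.05427      4.95
  C       -0.005715  0.002858
  E         0.04855     4.953
  solve Keq expr → x = 0.002858; check Q = 2101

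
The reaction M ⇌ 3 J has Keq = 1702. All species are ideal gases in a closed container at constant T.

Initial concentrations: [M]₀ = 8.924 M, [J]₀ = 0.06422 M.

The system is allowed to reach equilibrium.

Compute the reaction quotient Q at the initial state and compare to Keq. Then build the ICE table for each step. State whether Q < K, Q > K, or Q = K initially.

Q₀ = 2.9679e-05; Q < K (proceeds forward)

Q₀ = 2.9679e-05 vs Keq = 1702 ⇒ Q<K, forward
Step 1:
                  M         J
  Initial     8.924   0.06422
  Change     -5.798     17.39
  Equil       3.126     17.46
  solve Keq expr → x = 5.798; check Q = 1702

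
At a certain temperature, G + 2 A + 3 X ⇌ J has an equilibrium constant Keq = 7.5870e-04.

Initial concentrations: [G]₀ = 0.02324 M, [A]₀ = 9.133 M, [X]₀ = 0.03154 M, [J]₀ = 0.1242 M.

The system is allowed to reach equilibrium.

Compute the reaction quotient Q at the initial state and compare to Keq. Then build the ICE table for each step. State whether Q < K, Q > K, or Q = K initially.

Q₀ = 2042 vs Keq = 7.5870e-04 ⇒ Q>K, reverse
Step 1:
                   G          A          X          J
  I          0.02324      9.133    0.03154     0.1242
  C           0.1236     0.2471     0.3707    -0.1236
  E           0.1468       9.38     0.4022 6.3772e-04
  solve Keq expr → x = -0.1236; check Q = 7.5870e-04

Q₀ = 2042; Q > K (proceeds reverse)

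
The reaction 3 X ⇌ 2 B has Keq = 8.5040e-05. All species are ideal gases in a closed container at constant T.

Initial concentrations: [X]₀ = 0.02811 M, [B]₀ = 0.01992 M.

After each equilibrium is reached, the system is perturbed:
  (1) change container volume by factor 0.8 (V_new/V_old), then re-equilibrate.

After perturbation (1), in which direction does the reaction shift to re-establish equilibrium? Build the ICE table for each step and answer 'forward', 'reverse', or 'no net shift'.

Q₀ = 17.86 vs Keq = 8.5040e-05 ⇒ Q>K, reverse
Step 1:
                  X         B
  I         0.02811   0.01992
  C         0.02969  -0.01979
  E          0.0578 1.2814e-04
  solve Keq expr → x = -0.009896; check Q = 8.5040e-05
Then change container volume by factor 0.8 (V_new/V_old).
Step 2:
                  X         B
  I         0.07225 1.6017e-04
  C       -2.8201e-05 1.8801e-05
  E         0.07222 1.7897e-04
  solve Keq expr → x = 9.4005e-06; check Q = 8.5040e-05

Direction: forward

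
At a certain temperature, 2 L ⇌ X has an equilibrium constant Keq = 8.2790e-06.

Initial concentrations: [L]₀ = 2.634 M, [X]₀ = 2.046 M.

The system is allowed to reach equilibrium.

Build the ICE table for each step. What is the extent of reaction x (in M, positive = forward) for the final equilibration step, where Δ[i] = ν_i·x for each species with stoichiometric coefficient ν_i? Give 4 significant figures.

x = -2.046 M

Q₀ = 0.2949 vs Keq = 8.2790e-06 ⇒ Q>K, reverse
Step 1:
                  L         X
  Initial     2.634     2.046
  Change      4.091    -2.046
  Equil       6.725 3.7445e-04
  solve Keq expr → x = -2.046; check Q = 8.2790e-06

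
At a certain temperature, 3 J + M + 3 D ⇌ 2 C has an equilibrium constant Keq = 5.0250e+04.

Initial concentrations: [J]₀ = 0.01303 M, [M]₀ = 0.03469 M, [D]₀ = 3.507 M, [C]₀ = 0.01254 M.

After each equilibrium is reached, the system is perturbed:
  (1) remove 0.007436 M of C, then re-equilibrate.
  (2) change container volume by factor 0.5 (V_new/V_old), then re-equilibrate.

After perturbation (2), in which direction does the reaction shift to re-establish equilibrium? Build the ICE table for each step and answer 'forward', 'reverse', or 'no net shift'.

Direction: forward

Q₀ = 47.51 vs Keq = 5.0250e+04 ⇒ Q<K, forward
Step 1:
                   J          M          D          C
  I          0.01303    0.03469      3.507    0.01254
  C         -0.01121  -0.003737   -0.01121   0.007473
  E          0.00182    0.03095      3.496    0.02001
  solve Keq expr → x = 0.003737; check Q = 5.0250e+04
Then remove 0.007436 M of C.
Step 2:
                   J          M          D          C
  I          0.00182    0.03095      3.496    0.01258
  C       -4.6059e-04 -1.5353e-04 -4.6059e-04 3.0706e-04
  E         0.001359     0.0308      3.495    0.01288
  solve Keq expr → x = 1.5353e-04; check Q = 5.0250e+04
Then change container volume by factor 0.5 (V_new/V_old).
Step 3:
                   J          M          D          C
  I         0.002719     0.0616      6.991    0.02577
  C        -0.001832 -6.1077e-04  -0.001832   0.001222
  E       8.8635e-04    0.06099      6.989    0.02699
  solve Keq expr → x = 6.1077e-04; check Q = 5.0250e+04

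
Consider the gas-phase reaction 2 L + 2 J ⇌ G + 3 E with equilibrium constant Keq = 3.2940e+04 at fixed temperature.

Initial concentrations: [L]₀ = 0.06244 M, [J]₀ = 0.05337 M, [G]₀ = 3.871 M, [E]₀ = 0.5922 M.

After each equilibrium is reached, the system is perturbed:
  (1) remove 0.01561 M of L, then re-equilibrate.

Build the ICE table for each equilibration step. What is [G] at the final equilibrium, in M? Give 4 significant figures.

[G]_eq = 3.862 M

Q₀ = 7.2395e+04 vs Keq = 3.2940e+04 ⇒ Q>K, reverse
Step 1:
                   L          J          G          E
  I          0.06244    0.05337      3.871     0.5922
  C          0.01103    0.01103  -0.005515   -0.01654
  E          0.07347     0.0644      3.865     0.5757
  solve Keq expr → x = -0.005515; check Q = 3.2940e+04
Then remove 0.01561 M of L.
Step 2:
                   L          J          G          E
  I          0.05786     0.0644      3.865     0.5757
  C         0.006803   0.006803  -0.003401    -0.0102
  E          0.06466     0.0712      3.862     0.5655
  solve Keq expr → x = -0.003401; check Q = 3.2940e+04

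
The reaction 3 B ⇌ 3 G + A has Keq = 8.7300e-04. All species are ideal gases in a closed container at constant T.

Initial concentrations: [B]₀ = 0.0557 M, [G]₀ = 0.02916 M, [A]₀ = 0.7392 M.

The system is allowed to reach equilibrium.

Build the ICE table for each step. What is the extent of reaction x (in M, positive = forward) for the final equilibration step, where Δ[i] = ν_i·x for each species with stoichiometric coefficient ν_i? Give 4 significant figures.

Q₀ = 0.1061 vs Keq = 8.7300e-04 ⇒ Q>K, reverse
Step 1:
                   B          G          A
  Initial     0.0557    0.02916     0.7392
  Change     0.02102   -0.02102  -0.007008
  Equil      0.07672   0.008136     0.7322
  solve Keq expr → x = -0.007008; check Q = 8.7300e-04

x = -0.007008 M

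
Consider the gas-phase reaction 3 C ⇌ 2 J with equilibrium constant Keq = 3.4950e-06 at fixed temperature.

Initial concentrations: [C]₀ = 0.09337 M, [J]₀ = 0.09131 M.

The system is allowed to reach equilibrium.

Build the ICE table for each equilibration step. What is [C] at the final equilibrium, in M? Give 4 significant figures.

Q₀ = 10.24 vs Keq = 3.4950e-06 ⇒ Q>K, reverse
Step 1:
                   C          J
  Initial    0.09337    0.09131
  Change      0.1367    -0.0911
  Equil         0.23 2.0625e-04
  solve Keq expr → x = -0.04555; check Q = 3.4950e-06

[C]_eq = 0.23 M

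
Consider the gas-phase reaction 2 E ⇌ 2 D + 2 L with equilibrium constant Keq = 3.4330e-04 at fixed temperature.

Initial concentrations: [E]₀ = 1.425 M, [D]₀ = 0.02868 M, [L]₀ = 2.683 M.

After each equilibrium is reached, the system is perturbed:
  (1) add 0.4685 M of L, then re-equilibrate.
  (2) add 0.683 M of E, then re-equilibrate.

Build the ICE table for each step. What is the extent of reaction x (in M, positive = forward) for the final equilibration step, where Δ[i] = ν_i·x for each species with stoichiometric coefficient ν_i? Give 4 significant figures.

x = 0.002001 M

Q₀ = 0.002916 vs Keq = 3.4330e-04 ⇒ Q>K, reverse
Step 1:
                  E         D         L
  init        1.425   0.02868     2.683
  Δ         0.01864  -0.01864  -0.01864
  eq          1.444   0.01004     2.664
  solve Keq expr → x = -0.00932; check Q = 3.4330e-04
Then add 0.4685 M of L.
Step 2:
                  E         D         L
  init        1.444   0.01004     3.133
  Δ        0.001488 -0.001488 -0.001488
  eq          1.445  0.008551     3.131
  solve Keq expr → x = -7.4422e-04; check Q = 3.4330e-04
Then add 0.683 M of E.
Step 3:
                  E         D         L
  init        2.128  0.008551     3.131
  Δ       -0.004002  0.004002  0.004002
  eq          2.124   0.01255     3.135
  solve Keq expr → x = 0.002001; check Q = 3.4330e-04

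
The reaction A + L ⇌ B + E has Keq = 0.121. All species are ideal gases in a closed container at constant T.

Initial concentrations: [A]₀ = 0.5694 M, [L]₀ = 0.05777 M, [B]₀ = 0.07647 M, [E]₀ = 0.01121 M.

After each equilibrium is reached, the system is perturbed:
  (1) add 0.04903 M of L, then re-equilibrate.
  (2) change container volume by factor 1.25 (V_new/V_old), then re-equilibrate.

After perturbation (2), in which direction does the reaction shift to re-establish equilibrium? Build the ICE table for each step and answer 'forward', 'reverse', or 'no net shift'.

Q₀ = 0.02606 vs Keq = 0.121 ⇒ Q<K, forward
Step 1:
                    A           L           B           E
  I            0.5694     0.05777     0.07647     0.01121
  C          -0.01746    -0.01746     0.01746     0.01746
  E            0.5519     0.04031     0.09393     0.02867
  solve Keq expr → x = 0.01746; check Q = 0.121
Then add 0.04903 M of L.
Step 2:
                    A           L           B           E
  I            0.5519     0.08934     0.09393     0.02867
  C          -0.01533    -0.01533     0.01533     0.01533
  E            0.5366     0.07402      0.1093     0.04399
  solve Keq expr → x = 0.01533; check Q = 0.121
Then change container volume by factor 1.25 (V_new/V_old).
Step 3:
                    A           L           B           E
  I            0.4293     0.05921      0.0874     0.03519
  C                 0           0           0           0
  E            0.4293     0.05921      0.0874     0.03519
  solve Keq expr → x = 0; check Q = 0.121

Direction: no net shift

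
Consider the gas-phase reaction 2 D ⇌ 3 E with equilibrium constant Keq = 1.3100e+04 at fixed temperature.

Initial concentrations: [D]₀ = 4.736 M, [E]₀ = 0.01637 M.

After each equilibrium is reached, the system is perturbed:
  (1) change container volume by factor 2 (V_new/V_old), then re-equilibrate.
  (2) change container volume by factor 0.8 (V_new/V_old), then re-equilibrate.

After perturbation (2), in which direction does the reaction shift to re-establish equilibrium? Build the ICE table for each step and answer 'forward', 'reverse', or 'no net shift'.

Direction: reverse

Q₀ = 1.9558e-07 vs Keq = 1.3100e+04 ⇒ Q<K, forward
Step 1:
                  D         E
  Initial     4.736   0.01637
  Change     -4.578     6.867
  Equil      0.1578     6.884
  solve Keq expr → x = 2.289; check Q = 1.3100e+04
Then change container volume by factor 2 (V_new/V_old).
Step 2:
                  D         E
  Initial    0.0789     3.442
  Change   -0.02229   0.03344
  Equil      0.0566     3.475
  solve Keq expr → x = 0.01115; check Q = 1.3100e+04
Then change container volume by factor 0.8 (V_new/V_old).
Step 3:
                  D         E
  Initial   0.07076     4.344
  Change   0.008023  -0.01203
  Equil     0.07878     4.332
  solve Keq expr → x = -0.004012; check Q = 1.3100e+04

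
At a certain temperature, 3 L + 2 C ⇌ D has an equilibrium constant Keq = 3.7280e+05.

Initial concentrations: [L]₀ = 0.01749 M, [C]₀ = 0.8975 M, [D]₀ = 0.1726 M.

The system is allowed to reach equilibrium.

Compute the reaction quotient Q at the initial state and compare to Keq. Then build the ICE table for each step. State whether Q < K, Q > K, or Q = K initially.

Q₀ = 4.0050e+04 vs Keq = 3.7280e+05 ⇒ Q<K, forward
Step 1:
                    L           C           D
  I           0.01749      0.8975      0.1726
  C         -0.009089    -0.00606     0.00303
  E          0.008401      0.8914      0.1756
  solve Keq expr → x = 0.00303; check Q = 3.7280e+05

Q₀ = 4.0050e+04; Q < K (proceeds forward)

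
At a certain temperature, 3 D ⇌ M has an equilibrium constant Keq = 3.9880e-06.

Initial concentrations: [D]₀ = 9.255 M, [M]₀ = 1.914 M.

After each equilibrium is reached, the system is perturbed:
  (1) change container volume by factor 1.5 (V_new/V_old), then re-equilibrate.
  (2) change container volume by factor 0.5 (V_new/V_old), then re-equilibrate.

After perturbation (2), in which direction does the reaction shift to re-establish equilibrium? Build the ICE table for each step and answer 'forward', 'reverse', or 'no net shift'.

Direction: forward

Q₀ = 0.002414 vs Keq = 3.9880e-06 ⇒ Q>K, reverse
Step 1:
                  D         M
  init        9.255     1.914
  Δ           5.702    -1.901
  eq          14.96   0.01334
  solve Keq expr → x = -1.901; check Q = 3.9880e-06
Then change container volume by factor 1.5 (V_new/V_old).
Step 2:
                  D         M
  init        9.971  0.008896
  Δ         0.01477 -0.004925
  eq          9.986  0.003971
  solve Keq expr → x = -0.004925; check Q = 3.9880e-06
Then change container volume by factor 0.5 (V_new/V_old).
Step 3:
                  D         M
  init        19.97  0.007943
  Δ        -0.07048   0.02349
  eq           19.9   0.03144
  solve Keq expr → x = 0.02349; check Q = 3.9880e-06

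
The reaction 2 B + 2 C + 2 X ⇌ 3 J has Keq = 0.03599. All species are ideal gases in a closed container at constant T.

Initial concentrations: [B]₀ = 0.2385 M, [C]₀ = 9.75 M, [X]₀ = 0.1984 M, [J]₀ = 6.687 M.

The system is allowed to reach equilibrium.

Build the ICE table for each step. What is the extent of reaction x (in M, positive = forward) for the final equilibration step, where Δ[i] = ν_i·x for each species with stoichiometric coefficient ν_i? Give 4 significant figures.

Q₀ = 1405 vs Keq = 0.03599 ⇒ Q>K, reverse
Step 1:
                    B           C           X           J
  init         0.2385        9.75      0.1984       6.687
  Δ             1.731       1.731       1.731      -2.596
  eq            1.969       11.48       1.929       4.091
  solve Keq expr → x = -0.8654; check Q = 0.03599

x = -0.8654 M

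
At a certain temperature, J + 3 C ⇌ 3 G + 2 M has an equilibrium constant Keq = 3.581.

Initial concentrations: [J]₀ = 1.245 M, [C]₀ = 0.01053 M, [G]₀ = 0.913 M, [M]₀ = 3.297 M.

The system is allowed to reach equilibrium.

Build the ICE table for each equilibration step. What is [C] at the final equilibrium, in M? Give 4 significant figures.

Q₀ = 5.6911e+06 vs Keq = 3.581 ⇒ Q>K, reverse
Step 1:
                   J          C          G          M
  I            1.245    0.01053      0.913      3.297
  C           0.1646     0.4939    -0.4939    -0.3293
  E             1.41     0.5045     0.4191      2.968
  solve Keq expr → x = -0.1646; check Q = 3.581

[C]_eq = 0.5045 M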